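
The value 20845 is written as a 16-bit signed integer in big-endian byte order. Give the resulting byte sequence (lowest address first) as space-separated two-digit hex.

20845 in hexadecimal, padded to 16 bits, is 0x516D.
Split into bytes (most-significant first): 51 6D.
Big-endian: lowest address holds the most-significant byte.
So the memory order matches the most-significant-first order: 51 6D.

51 6D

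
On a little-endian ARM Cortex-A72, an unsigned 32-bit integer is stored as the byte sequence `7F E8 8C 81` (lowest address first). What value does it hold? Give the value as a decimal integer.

2173495423

In little-endian order the low byte comes first in memory.
Reassemble most-significant byte first: 81 8C E8 7F → 0x818CE87F.
0x818CE87F = 2173495423.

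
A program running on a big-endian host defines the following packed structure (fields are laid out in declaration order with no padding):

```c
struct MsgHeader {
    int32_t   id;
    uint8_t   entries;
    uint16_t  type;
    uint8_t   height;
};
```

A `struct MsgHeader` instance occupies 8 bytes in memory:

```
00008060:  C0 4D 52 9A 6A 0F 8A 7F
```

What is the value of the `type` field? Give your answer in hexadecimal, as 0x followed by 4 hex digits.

`type` follows `id` (4 B), `entries` (1 B), so it starts at offset 4 + 1 = 5 and occupies 2 bytes.
Bytes at offsets 5..6: 0F 8A.
Big-endian: lowest address holds the most-significant byte.
The bytes are already most-significant first: 0x0F8A.

0x0F8A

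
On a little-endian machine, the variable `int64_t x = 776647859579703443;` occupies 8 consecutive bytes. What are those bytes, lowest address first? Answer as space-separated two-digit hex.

776647859579703443 in hexadecimal, padded to 64 bits, is 0x0AC7351D09D0D093.
Split into bytes (most-significant first): 0A C7 35 1D 09 D0 D0 93.
Little-endian: lowest address holds the least-significant byte.
So at ascending addresses the bytes are 93 D0 D0 09 1D 35 C7 0A.

93 D0 D0 09 1D 35 C7 0A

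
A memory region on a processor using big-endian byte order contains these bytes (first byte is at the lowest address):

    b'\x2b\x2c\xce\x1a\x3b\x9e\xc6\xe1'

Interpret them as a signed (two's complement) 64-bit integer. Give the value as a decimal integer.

In big-endian order the high byte comes first in memory.
The bytes are already most-significant first: 0x2B2CCE1A3B9EC6E1.
0x2B2CCE1A3B9EC6E1 = 3111088054670903009.

3111088054670903009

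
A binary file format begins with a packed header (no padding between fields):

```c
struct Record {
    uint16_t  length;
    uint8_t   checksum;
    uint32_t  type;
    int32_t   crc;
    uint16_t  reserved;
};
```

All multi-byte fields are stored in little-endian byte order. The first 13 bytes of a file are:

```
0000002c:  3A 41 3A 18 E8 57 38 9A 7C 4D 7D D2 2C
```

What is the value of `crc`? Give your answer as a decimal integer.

`crc` follows `length` (2 B), `checksum` (1 B), `type` (4 B), so it starts at offset 2 + 1 + 4 = 7 and occupies 4 bytes.
Bytes at offsets 7..10: 9A 7C 4D 7D.
In little-endian order the low byte comes first in memory.
Reassemble most-significant byte first: 7D 4D 7C 9A → 0x7D4D7C9A.
0x7D4D7C9A = 2102230170.

2102230170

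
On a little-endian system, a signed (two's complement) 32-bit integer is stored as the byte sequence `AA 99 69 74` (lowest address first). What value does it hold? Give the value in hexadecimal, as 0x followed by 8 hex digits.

0x746999AA

Little-endian: lowest address holds the least-significant byte.
Reassemble most-significant byte first: 74 69 99 AA → 0x746999AA.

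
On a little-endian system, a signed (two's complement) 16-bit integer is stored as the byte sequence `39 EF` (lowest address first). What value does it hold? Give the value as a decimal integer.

-4295

Little-endian: lowest address holds the least-significant byte.
Reassemble most-significant byte first: EF 39 → 0xEF39.
Top bit is set, so as a signed 16-bit value this is 0xEF39 − 2^16 = -4295.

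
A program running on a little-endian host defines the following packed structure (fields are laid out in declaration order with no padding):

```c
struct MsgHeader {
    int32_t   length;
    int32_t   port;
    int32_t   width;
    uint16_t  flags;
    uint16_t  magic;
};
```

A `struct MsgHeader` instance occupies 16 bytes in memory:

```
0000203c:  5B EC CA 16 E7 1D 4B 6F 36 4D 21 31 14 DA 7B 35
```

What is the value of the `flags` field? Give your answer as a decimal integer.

`flags` follows `length` (4 B), `port` (4 B), `width` (4 B), so it starts at offset 4 + 4 + 4 = 12 and occupies 2 bytes.
Bytes at offsets 12..13: 14 DA.
Little-endian stores the least-significant byte at the lowest address.
Reassemble most-significant byte first: DA 14 → 0xDA14.
0xDA14 = 55828.

55828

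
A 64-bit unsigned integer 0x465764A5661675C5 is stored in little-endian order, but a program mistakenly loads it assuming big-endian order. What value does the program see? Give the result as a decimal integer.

14228303227864241990

Stored little-endian, the bytes at ascending addresses are C5 75 16 66 A5 64 57 46.
Read back as big-endian, the last byte is least significant, giving 0xC5751666A5645746.
0xC5751666A5645746 = 14228303227864241990.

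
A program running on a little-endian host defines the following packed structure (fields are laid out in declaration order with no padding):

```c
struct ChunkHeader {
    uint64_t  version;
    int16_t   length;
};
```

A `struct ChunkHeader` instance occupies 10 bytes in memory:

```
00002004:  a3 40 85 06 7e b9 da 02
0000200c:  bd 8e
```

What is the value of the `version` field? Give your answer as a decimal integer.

205680683925192867

`version` is the first field, at byte offset 0, occupying 8 bytes.
Bytes at offsets 0..7: A3 40 85 06 7E B9 DA 02.
Little-endian: lowest address holds the least-significant byte.
Reassemble most-significant byte first: 02 DA B9 7E 06 85 40 A3 → 0x02DAB97E068540A3.
0x02DAB97E068540A3 = 205680683925192867.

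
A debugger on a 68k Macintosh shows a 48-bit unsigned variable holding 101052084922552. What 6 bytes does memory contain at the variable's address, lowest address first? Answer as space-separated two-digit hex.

101052084922552 in hexadecimal, padded to 48 bits, is 0x5BE805A028B8.
Split into bytes (most-significant first): 5B E8 05 A0 28 B8.
Big-endian: lowest address holds the most-significant byte.
So the memory order matches the most-significant-first order: 5B E8 05 A0 28 B8.

5B E8 05 A0 28 B8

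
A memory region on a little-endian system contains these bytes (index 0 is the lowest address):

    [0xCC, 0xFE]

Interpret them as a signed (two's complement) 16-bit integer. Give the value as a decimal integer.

Little-endian: lowest address holds the least-significant byte.
Reassemble most-significant byte first: FE CC → 0xFECC.
Top bit is set, so as a signed 16-bit value this is 0xFECC − 2^16 = -308.

-308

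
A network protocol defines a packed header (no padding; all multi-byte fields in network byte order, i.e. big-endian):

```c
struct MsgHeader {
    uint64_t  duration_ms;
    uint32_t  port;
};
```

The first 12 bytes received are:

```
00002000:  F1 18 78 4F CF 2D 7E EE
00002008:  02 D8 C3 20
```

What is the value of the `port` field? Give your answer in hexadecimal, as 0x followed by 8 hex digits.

`port` follows `duration_ms` (8 bytes), so it starts at byte offset 8 and occupies 4 bytes.
Bytes at offsets 8..11: 02 D8 C3 20.
Big-endian: lowest address holds the most-significant byte.
The bytes are already most-significant first: 0x02D8C320.

0x02D8C320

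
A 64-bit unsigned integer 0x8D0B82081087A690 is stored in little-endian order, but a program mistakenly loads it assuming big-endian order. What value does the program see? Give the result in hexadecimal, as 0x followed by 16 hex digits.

Stored little-endian, the bytes at ascending addresses are 90 A6 87 10 08 82 0B 8D.
Read back as big-endian, the last byte is least significant, giving 0x90A6871008820B8D.

0x90A6871008820B8D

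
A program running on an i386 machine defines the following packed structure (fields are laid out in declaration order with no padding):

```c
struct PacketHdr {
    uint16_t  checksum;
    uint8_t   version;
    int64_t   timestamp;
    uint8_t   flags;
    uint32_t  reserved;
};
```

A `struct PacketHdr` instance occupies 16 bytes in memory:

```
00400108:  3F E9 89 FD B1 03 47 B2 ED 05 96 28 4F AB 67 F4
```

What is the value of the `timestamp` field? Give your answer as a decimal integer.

-7636436243185421827

`timestamp` follows `checksum` (2 B), `version` (1 B), so it starts at offset 2 + 1 = 3 and occupies 8 bytes.
Bytes at offsets 3..10: FD B1 03 47 B2 ED 05 96.
Little-endian: lowest address holds the least-significant byte.
Reassemble most-significant byte first: 96 05 ED B2 47 03 B1 FD → 0x9605EDB24703B1FD.
Top bit is set, so as a signed 64-bit value this is 0x9605EDB24703B1FD − 2^64 = -7636436243185421827.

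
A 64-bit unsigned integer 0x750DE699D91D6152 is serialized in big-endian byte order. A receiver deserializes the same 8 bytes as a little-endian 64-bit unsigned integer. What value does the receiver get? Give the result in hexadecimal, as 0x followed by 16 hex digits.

0x52611DD999E60D75

Stored big-endian, the bytes at ascending addresses are 75 0D E6 99 D9 1D 61 52.
Read back as little-endian, the first byte is least significant, giving 0x52611DD999E60D75.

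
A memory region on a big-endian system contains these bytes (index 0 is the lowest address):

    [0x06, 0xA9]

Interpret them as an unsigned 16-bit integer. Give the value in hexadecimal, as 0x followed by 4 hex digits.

0x06A9

In big-endian order the high byte comes first in memory.
The bytes are already most-significant first: 0x06A9.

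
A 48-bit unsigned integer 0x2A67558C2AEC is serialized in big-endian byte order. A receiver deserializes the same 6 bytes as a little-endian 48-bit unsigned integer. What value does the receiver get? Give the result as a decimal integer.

259667487188778

Stored big-endian, the bytes at ascending addresses are 2A 67 55 8C 2A EC.
Read back as little-endian, the first byte is least significant, giving 0xEC2A8C55672A.
0xEC2A8C55672A = 259667487188778.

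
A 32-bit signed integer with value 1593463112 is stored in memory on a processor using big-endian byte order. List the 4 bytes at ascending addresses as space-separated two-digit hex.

5E FA 51 48

1593463112 in hexadecimal, padded to 32 bits, is 0x5EFA5148.
Split into bytes (most-significant first): 5E FA 51 48.
Big-endian: lowest address holds the most-significant byte.
So the memory order matches the most-significant-first order: 5E FA 51 48.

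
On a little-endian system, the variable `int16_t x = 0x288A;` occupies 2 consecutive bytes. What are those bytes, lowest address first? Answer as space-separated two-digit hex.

8A 28

Split into bytes (most-significant first): 28 8A.
Little-endian: lowest address holds the least-significant byte.
So at ascending addresses the bytes are 8A 28.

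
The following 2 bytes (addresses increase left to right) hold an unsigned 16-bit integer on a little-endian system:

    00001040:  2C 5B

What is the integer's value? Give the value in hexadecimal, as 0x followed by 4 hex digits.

0x5B2C

Little-endian stores the least-significant byte at the lowest address.
Reassemble most-significant byte first: 5B 2C → 0x5B2C.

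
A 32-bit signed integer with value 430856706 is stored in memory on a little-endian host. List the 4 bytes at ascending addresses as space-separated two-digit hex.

430856706 in hexadecimal, padded to 32 bits, is 0x19AE5A02.
Split into bytes (most-significant first): 19 AE 5A 02.
Little-endian: lowest address holds the least-significant byte.
So at ascending addresses the bytes are 02 5A AE 19.

02 5A AE 19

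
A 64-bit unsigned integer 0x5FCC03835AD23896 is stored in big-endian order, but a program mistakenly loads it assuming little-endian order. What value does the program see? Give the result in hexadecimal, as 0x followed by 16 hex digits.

Stored big-endian, the bytes at ascending addresses are 5F CC 03 83 5A D2 38 96.
Read back as little-endian, the first byte is least significant, giving 0x9638D25A8303CC5F.

0x9638D25A8303CC5F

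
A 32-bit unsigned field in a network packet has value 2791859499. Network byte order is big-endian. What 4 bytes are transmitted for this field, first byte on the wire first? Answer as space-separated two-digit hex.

2791859499 in hexadecimal, padded to 32 bits, is 0xA668652B.
Split into bytes (most-significant first): A6 68 65 2B.
Big-endian: lowest address holds the most-significant byte.
So the memory order matches the most-significant-first order: A6 68 65 2B.

A6 68 65 2B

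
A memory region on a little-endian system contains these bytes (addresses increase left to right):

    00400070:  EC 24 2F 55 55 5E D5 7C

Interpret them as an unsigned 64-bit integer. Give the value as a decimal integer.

In little-endian order the low byte comes first in memory.
Reassemble most-significant byte first: 7C D5 5E 55 55 2F 24 EC → 0x7CD55E55552F24EC.
0x7CD55E55552F24EC = 8995199551336817900.

8995199551336817900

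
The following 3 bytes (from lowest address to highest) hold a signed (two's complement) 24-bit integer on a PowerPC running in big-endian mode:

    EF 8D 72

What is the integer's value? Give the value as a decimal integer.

Big-endian stores the most-significant byte at the lowest address.
The bytes are already most-significant first: 0xEF8D72.
Top bit is set, so as a signed 24-bit value this is 0xEF8D72 − 2^24 = -1077902.

-1077902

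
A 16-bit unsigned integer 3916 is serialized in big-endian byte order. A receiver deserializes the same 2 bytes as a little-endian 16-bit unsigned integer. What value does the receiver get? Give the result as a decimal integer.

3916 in 16-bit hexadecimal is 0x0F4C.
Stored big-endian, the bytes at ascending addresses are 0F 4C.
Read back as little-endian, the first byte is least significant, giving 0x4C0F.
0x4C0F = 19471.

19471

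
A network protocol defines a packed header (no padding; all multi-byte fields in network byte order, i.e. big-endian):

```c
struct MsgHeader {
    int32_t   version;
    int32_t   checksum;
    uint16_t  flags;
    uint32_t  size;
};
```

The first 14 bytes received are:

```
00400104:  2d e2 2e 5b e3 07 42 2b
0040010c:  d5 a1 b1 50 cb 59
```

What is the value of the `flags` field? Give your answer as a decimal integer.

54689

`flags` follows `version` (4 B), `checksum` (4 B), so it starts at offset 4 + 4 = 8 and occupies 2 bytes.
Bytes at offsets 8..9: D5 A1.
Big-endian: lowest address holds the most-significant byte.
The bytes are already most-significant first: 0xD5A1.
0xD5A1 = 54689.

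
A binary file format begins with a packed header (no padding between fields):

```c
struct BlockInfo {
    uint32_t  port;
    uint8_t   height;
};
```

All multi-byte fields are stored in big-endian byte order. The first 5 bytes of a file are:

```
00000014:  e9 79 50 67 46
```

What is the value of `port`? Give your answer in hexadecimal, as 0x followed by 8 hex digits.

0xE9795067

`port` is the first field, at byte offset 0, occupying 4 bytes.
Bytes at offsets 0..3: E9 79 50 67.
In big-endian order the high byte comes first in memory.
The bytes are already most-significant first: 0xE9795067.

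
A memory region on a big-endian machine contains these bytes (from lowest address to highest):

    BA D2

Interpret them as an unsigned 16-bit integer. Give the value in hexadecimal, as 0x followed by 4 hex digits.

In big-endian order the high byte comes first in memory.
The bytes are already most-significant first: 0xBAD2.

0xBAD2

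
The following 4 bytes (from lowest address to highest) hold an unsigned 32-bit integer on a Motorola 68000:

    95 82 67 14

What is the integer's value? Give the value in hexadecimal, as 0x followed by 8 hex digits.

Big-endian stores the most-significant byte at the lowest address.
The bytes are already most-significant first: 0x95826714.

0x95826714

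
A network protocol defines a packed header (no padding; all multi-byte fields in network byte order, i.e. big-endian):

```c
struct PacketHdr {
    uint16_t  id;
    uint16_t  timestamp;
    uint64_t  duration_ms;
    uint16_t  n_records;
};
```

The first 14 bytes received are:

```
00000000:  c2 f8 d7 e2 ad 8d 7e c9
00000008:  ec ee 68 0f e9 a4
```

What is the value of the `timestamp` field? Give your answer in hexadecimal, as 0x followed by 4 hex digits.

0xD7E2

`timestamp` follows `id` (2 bytes), so it starts at byte offset 2 and occupies 2 bytes.
Bytes at offsets 2..3: D7 E2.
Big-endian stores the most-significant byte at the lowest address.
The bytes are already most-significant first: 0xD7E2.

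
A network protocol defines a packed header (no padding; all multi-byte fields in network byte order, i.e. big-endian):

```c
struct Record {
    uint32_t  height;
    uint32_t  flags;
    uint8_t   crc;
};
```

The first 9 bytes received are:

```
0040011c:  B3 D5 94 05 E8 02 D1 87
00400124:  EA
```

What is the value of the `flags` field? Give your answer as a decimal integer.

3892498823

`flags` follows `height` (4 bytes), so it starts at byte offset 4 and occupies 4 bytes.
Bytes at offsets 4..7: E8 02 D1 87.
Big-endian: lowest address holds the most-significant byte.
The bytes are already most-significant first: 0xE802D187.
0xE802D187 = 3892498823.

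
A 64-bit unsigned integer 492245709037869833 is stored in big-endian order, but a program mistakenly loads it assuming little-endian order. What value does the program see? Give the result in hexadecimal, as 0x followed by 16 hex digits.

0x099B6945DDCED406

492245709037869833 in 64-bit hexadecimal is 0x06D4CEDD45699B09.
Stored big-endian, the bytes at ascending addresses are 06 D4 CE DD 45 69 9B 09.
Read back as little-endian, the first byte is least significant, giving 0x099B6945DDCED406.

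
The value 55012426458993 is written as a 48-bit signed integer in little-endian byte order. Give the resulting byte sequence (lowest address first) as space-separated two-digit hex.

55012426458993 in hexadecimal, padded to 48 bits, is 0x320894232771.
Split into bytes (most-significant first): 32 08 94 23 27 71.
In little-endian order the low byte comes first in memory.
So at ascending addresses the bytes are 71 27 23 94 08 32.

71 27 23 94 08 32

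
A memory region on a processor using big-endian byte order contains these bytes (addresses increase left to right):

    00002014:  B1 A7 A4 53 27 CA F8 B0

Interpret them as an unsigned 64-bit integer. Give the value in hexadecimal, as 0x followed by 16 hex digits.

In big-endian order the high byte comes first in memory.
The bytes are already most-significant first: 0xB1A7A45327CAF8B0.

0xB1A7A45327CAF8B0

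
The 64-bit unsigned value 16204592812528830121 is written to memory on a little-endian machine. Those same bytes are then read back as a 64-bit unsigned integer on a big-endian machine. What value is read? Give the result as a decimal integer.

12179600020869735136

16204592812528830121 in 64-bit hexadecimal is 0xE0E2474EB0A106A9.
Stored little-endian, the bytes at ascending addresses are A9 06 A1 B0 4E 47 E2 E0.
Read back as big-endian, the last byte is least significant, giving 0xA906A1B04E47E2E0.
0xA906A1B04E47E2E0 = 12179600020869735136.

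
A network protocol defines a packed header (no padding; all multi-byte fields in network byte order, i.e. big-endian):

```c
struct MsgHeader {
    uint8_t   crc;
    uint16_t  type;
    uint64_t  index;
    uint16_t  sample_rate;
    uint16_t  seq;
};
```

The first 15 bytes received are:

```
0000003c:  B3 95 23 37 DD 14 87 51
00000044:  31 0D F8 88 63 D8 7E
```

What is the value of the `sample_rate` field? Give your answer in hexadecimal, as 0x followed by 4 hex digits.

0x8863

`sample_rate` follows `crc` (1 B), `type` (2 B), `index` (8 B), so it starts at offset 1 + 2 + 8 = 11 and occupies 2 bytes.
Bytes at offsets 11..12: 88 63.
In big-endian order the high byte comes first in memory.
The bytes are already most-significant first: 0x8863.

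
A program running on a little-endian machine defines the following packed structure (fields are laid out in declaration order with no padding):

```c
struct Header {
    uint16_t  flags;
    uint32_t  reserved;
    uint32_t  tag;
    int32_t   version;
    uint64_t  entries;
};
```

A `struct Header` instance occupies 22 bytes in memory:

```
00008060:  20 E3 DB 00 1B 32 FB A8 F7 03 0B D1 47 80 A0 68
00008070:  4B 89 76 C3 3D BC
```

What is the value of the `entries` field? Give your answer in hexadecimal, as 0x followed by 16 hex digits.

`entries` follows `flags` (2 B), `reserved` (4 B), `tag` (4 B), `version` (4 B), so it starts at offset 2 + 4 + 4 + 4 = 14 and occupies 8 bytes.
Bytes at offsets 14..21: A0 68 4B 89 76 C3 3D BC.
Little-endian: lowest address holds the least-significant byte.
Reassemble most-significant byte first: BC 3D C3 76 89 4B 68 A0 → 0xBC3DC376894B68A0.

0xBC3DC376894B68A0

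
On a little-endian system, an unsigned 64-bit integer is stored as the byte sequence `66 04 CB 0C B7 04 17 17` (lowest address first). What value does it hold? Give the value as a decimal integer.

Little-endian stores the least-significant byte at the lowest address.
Reassemble most-significant byte first: 17 17 04 B7 0C CB 04 66 → 0x171704B70CCB0466.
0x171704B70CCB0466 = 1663803771576845414.

1663803771576845414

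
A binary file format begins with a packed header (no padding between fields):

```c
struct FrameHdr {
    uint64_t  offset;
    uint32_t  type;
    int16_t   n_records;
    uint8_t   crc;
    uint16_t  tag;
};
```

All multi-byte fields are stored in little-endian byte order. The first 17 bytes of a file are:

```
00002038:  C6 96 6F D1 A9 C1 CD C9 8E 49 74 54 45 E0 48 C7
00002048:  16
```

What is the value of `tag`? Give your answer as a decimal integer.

`tag` follows `offset` (8 B), `type` (4 B), `n_records` (2 B), `crc` (1 B), so it starts at offset 8 + 4 + 2 + 1 = 15 and occupies 2 bytes.
Bytes at offsets 15..16: C7 16.
Little-endian: lowest address holds the least-significant byte.
Reassemble most-significant byte first: 16 C7 → 0x16C7.
0x16C7 = 5831.

5831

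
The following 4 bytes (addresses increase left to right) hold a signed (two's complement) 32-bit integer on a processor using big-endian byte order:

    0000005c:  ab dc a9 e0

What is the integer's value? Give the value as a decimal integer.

In big-endian order the high byte comes first in memory.
The bytes are already most-significant first: 0xABDCA9E0.
Top bit is set, so as a signed 32-bit value this is 0xABDCA9E0 − 2^32 = -1411601952.

-1411601952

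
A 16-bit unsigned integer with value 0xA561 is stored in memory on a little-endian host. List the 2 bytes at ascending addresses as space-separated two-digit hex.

61 A5

Split into bytes (most-significant first): A5 61.
In little-endian order the low byte comes first in memory.
So at ascending addresses the bytes are 61 A5.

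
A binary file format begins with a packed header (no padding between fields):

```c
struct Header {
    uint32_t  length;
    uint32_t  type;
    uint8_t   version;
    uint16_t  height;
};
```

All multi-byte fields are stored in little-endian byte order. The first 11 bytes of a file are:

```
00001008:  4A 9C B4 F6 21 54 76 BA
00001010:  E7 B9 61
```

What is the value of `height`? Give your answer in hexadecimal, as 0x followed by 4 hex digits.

`height` follows `length` (4 B), `type` (4 B), `version` (1 B), so it starts at offset 4 + 4 + 1 = 9 and occupies 2 bytes.
Bytes at offsets 9..10: B9 61.
Little-endian: lowest address holds the least-significant byte.
Reassemble most-significant byte first: 61 B9 → 0x61B9.

0x61B9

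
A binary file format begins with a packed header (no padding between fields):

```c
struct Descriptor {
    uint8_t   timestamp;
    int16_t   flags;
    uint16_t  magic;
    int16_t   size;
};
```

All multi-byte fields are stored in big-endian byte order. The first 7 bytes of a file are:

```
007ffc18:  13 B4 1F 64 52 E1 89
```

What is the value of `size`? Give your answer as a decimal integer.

-7799

`size` follows `timestamp` (1 B), `flags` (2 B), `magic` (2 B), so it starts at offset 1 + 2 + 2 = 5 and occupies 2 bytes.
Bytes at offsets 5..6: E1 89.
Big-endian stores the most-significant byte at the lowest address.
The bytes are already most-significant first: 0xE189.
Top bit is set, so as a signed 16-bit value this is 0xE189 − 2^16 = -7799.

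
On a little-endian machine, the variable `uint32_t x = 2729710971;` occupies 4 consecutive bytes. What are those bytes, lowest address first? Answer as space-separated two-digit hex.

2729710971 in hexadecimal, padded to 32 bits, is 0xA2B4157B.
Split into bytes (most-significant first): A2 B4 15 7B.
Little-endian stores the least-significant byte at the lowest address.
So at ascending addresses the bytes are 7B 15 B4 A2.

7B 15 B4 A2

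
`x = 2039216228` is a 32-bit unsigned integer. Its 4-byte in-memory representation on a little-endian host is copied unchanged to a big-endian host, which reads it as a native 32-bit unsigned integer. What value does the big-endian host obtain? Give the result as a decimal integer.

1694010233

2039216228 in 32-bit hexadecimal is 0x798BF864.
Stored little-endian, the bytes at ascending addresses are 64 F8 8B 79.
Read back as big-endian, the last byte is least significant, giving 0x64F88B79.
0x64F88B79 = 1694010233.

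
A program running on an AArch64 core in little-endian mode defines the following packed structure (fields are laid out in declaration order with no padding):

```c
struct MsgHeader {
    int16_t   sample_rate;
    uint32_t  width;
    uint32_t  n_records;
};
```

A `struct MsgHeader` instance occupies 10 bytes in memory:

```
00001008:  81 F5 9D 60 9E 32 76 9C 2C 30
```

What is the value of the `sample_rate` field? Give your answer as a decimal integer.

-2687

`sample_rate` is the first field, at byte offset 0, occupying 2 bytes.
Bytes at offsets 0..1: 81 F5.
Little-endian stores the least-significant byte at the lowest address.
Reassemble most-significant byte first: F5 81 → 0xF581.
Top bit is set, so as a signed 16-bit value this is 0xF581 − 2^16 = -2687.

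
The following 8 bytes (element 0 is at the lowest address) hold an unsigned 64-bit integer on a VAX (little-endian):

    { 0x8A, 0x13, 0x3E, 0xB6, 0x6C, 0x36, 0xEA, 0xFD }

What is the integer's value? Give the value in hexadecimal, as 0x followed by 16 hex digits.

In little-endian order the low byte comes first in memory.
Reassemble most-significant byte first: FD EA 36 6C B6 3E 13 8A → 0xFDEA366CB63E138A.

0xFDEA366CB63E138A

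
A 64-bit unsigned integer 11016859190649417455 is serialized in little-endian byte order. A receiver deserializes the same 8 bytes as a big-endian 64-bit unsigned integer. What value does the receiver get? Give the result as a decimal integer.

17288799343138038680

11016859190649417455 in 64-bit hexadecimal is 0x98E3BF106727EEEF.
Stored little-endian, the bytes at ascending addresses are EF EE 27 67 10 BF E3 98.
Read back as big-endian, the last byte is least significant, giving 0xEFEE276710BFE398.
0xEFEE276710BFE398 = 17288799343138038680.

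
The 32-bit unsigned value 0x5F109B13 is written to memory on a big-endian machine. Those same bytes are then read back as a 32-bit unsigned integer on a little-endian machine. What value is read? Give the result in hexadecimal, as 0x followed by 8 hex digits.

0x139B105F

Stored big-endian, the bytes at ascending addresses are 5F 10 9B 13.
Read back as little-endian, the first byte is least significant, giving 0x139B105F.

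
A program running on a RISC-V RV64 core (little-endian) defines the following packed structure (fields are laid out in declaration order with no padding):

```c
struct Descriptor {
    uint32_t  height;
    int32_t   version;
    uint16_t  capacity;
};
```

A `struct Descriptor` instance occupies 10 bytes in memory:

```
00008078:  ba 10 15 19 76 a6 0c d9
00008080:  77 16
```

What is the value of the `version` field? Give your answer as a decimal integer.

-653482378

`version` follows `height` (4 bytes), so it starts at byte offset 4 and occupies 4 bytes.
Bytes at offsets 4..7: 76 A6 0C D9.
In little-endian order the low byte comes first in memory.
Reassemble most-significant byte first: D9 0C A6 76 → 0xD90CA676.
Top bit is set, so as a signed 32-bit value this is 0xD90CA676 − 2^32 = -653482378.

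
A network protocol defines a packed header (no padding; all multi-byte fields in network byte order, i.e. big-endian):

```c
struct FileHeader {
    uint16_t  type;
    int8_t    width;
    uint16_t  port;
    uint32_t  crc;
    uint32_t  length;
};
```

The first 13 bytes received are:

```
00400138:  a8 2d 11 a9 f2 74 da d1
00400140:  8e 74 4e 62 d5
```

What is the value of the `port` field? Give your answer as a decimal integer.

43506

`port` follows `type` (2 B), `width` (1 B), so it starts at offset 2 + 1 = 3 and occupies 2 bytes.
Bytes at offsets 3..4: A9 F2.
Big-endian stores the most-significant byte at the lowest address.
The bytes are already most-significant first: 0xA9F2.
0xA9F2 = 43506.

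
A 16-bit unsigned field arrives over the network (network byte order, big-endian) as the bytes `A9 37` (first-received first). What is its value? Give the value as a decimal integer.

43319

Big-endian stores the most-significant byte at the lowest address.
The bytes are already most-significant first: 0xA937.
0xA937 = 43319.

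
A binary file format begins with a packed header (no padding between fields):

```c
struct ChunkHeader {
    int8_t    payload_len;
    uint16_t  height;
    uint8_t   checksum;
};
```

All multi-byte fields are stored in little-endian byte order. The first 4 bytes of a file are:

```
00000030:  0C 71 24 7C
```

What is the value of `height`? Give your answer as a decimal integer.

`height` follows `payload_len` (1 byte), so it starts at byte offset 1 and occupies 2 bytes.
Bytes at offsets 1..2: 71 24.
In little-endian order the low byte comes first in memory.
Reassemble most-significant byte first: 24 71 → 0x2471.
0x2471 = 9329.

9329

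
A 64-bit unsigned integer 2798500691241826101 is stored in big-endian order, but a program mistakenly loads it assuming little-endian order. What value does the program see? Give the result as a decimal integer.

2798500691241826101 in 64-bit hexadecimal is 0x26D6458D35277735.
Stored big-endian, the bytes at ascending addresses are 26 D6 45 8D 35 27 77 35.
Read back as little-endian, the first byte is least significant, giving 0x357727358D45D626.
0x357727358D45D626 = 3852591117195662886.

3852591117195662886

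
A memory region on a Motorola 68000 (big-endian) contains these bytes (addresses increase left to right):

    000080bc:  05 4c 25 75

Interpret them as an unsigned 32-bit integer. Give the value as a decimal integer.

In big-endian order the high byte comes first in memory.
The bytes are already most-significant first: 0x054C2575.
0x054C2575 = 88876405.

88876405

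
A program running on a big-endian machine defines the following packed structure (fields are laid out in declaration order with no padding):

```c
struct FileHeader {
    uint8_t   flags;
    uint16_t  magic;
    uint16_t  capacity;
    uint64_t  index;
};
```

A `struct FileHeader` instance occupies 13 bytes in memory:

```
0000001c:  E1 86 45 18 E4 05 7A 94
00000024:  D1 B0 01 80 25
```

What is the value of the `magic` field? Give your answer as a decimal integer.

34373

`magic` follows `flags` (1 byte), so it starts at byte offset 1 and occupies 2 bytes.
Bytes at offsets 1..2: 86 45.
Big-endian stores the most-significant byte at the lowest address.
The bytes are already most-significant first: 0x8645.
0x8645 = 34373.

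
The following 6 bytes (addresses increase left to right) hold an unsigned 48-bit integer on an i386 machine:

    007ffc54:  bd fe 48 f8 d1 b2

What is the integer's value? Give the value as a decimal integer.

Little-endian: lowest address holds the least-significant byte.
Reassemble most-significant byte first: B2 D1 F8 48 FE BD → 0xB2D1F848FEBD.
0xB2D1F848FEBD = 196614883442365.

196614883442365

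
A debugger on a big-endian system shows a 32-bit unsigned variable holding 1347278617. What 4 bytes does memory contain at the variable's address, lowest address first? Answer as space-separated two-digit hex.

50 4D D7 19

1347278617 in hexadecimal, padded to 32 bits, is 0x504DD719.
Split into bytes (most-significant first): 50 4D D7 19.
Big-endian: lowest address holds the most-significant byte.
So the memory order matches the most-significant-first order: 50 4D D7 19.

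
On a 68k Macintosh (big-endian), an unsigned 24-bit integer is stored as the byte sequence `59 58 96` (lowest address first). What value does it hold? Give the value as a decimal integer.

Big-endian stores the most-significant byte at the lowest address.
The bytes are already most-significant first: 0x595896.
0x595896 = 5855382.

5855382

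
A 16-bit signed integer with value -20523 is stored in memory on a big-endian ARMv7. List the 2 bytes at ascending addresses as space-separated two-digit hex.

Two's complement of -20523 in 16 bits: 20523 = 0x502B; invert → 0xAFD4; add 1 → 0xAFD5.
Split into bytes (most-significant first): AF D5.
Big-endian stores the most-significant byte at the lowest address.
So the memory order matches the most-significant-first order: AF D5.

AF D5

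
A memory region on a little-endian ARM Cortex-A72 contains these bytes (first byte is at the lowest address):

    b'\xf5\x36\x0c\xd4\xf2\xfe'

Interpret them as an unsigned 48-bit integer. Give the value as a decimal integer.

280318893111029

Little-endian stores the least-significant byte at the lowest address.
Reassemble most-significant byte first: FE F2 D4 0C 36 F5 → 0xFEF2D40C36F5.
0xFEF2D40C36F5 = 280318893111029.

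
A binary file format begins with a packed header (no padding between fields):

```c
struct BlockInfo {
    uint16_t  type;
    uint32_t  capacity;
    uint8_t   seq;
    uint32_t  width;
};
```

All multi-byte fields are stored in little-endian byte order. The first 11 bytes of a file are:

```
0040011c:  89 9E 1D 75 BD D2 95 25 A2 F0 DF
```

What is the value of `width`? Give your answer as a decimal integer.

3757089317

`width` follows `type` (2 B), `capacity` (4 B), `seq` (1 B), so it starts at offset 2 + 4 + 1 = 7 and occupies 4 bytes.
Bytes at offsets 7..10: 25 A2 F0 DF.
Little-endian stores the least-significant byte at the lowest address.
Reassemble most-significant byte first: DF F0 A2 25 → 0xDFF0A225.
0xDFF0A225 = 3757089317.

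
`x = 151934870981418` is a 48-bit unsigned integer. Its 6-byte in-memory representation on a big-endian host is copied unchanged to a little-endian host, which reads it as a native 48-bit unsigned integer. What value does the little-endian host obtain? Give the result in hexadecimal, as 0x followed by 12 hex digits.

0x2A8B03182F8A

151934870981418 in 48-bit hexadecimal is 0x8A2F18038B2A.
Stored big-endian, the bytes at ascending addresses are 8A 2F 18 03 8B 2A.
Read back as little-endian, the first byte is least significant, giving 0x2A8B03182F8A.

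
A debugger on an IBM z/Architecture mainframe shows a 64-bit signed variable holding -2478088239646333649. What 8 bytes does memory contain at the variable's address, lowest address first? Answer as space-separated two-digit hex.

Two's complement of -2478088239646333649 in 64 bits: 2478088239646333649 = 0x2263F01FDE315AD1; invert → 0xDD9C0FE021CEA52E; add 1 → 0xDD9C0FE021CEA52F.
Split into bytes (most-significant first): DD 9C 0F E0 21 CE A5 2F.
Big-endian: lowest address holds the most-significant byte.
So the memory order matches the most-significant-first order: DD 9C 0F E0 21 CE A5 2F.

DD 9C 0F E0 21 CE A5 2F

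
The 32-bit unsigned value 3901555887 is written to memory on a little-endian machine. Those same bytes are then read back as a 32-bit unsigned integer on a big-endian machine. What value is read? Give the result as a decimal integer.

3901555887 in 32-bit hexadecimal is 0xE88D04AF.
Stored little-endian, the bytes at ascending addresses are AF 04 8D E8.
Read back as big-endian, the last byte is least significant, giving 0xAF048DE8.
0xAF048DE8 = 2936311272.

2936311272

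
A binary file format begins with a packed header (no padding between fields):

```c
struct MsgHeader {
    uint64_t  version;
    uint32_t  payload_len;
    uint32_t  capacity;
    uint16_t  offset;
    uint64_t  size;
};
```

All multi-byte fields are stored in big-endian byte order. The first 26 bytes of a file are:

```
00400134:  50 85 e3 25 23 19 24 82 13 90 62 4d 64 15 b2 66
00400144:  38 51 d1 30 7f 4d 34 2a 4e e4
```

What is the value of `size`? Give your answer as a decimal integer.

`size` follows `version` (8 B), `payload_len` (4 B), `capacity` (4 B), `offset` (2 B), so it starts at offset 8 + 4 + 4 + 2 = 18 and occupies 8 bytes.
Bytes at offsets 18..25: D1 30 7F 4D 34 2A 4E E4.
In big-endian order the high byte comes first in memory.
The bytes are already most-significant first: 0xD1307F4D342A4EE4.
0xD1307F4D342A4EE4 = 15073687922373447396.

15073687922373447396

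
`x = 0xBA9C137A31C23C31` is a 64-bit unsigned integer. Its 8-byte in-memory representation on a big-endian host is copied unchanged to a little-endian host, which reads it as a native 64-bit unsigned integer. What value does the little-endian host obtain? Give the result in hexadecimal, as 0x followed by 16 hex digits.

Stored big-endian, the bytes at ascending addresses are BA 9C 13 7A 31 C2 3C 31.
Read back as little-endian, the first byte is least significant, giving 0x313CC2317A139CBA.

0x313CC2317A139CBA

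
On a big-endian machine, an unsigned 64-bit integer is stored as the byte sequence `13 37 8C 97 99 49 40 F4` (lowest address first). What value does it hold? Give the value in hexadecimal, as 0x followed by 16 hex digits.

Big-endian: lowest address holds the most-significant byte.
The bytes are already most-significant first: 0x13378C97994940F4.

0x13378C97994940F4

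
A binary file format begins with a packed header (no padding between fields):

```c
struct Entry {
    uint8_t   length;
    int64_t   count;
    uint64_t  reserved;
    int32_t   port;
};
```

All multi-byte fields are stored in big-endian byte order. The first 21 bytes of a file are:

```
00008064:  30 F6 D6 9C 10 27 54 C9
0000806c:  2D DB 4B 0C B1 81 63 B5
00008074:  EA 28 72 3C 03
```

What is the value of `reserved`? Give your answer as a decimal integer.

15801737674079057386

`reserved` follows `length` (1 B), `count` (8 B), so it starts at offset 1 + 8 = 9 and occupies 8 bytes.
Bytes at offsets 9..16: DB 4B 0C B1 81 63 B5 EA.
In big-endian order the high byte comes first in memory.
The bytes are already most-significant first: 0xDB4B0CB18163B5EA.
0xDB4B0CB18163B5EA = 15801737674079057386.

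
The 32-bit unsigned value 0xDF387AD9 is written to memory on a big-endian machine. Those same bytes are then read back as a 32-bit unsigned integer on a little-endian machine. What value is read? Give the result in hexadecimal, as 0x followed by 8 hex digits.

0xD97A38DF

Stored big-endian, the bytes at ascending addresses are DF 38 7A D9.
Read back as little-endian, the first byte is least significant, giving 0xD97A38DF.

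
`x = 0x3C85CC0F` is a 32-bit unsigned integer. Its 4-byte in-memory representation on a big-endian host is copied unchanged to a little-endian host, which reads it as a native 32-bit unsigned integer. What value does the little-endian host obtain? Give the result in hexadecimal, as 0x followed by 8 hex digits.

0x0FCC853C

Stored big-endian, the bytes at ascending addresses are 3C 85 CC 0F.
Read back as little-endian, the first byte is least significant, giving 0x0FCC853C.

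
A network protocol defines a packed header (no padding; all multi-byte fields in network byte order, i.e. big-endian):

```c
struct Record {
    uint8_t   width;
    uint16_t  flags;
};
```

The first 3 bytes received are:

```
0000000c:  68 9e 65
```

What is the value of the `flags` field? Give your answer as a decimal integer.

`flags` follows `width` (1 byte), so it starts at byte offset 1 and occupies 2 bytes.
Bytes at offsets 1..2: 9E 65.
Big-endian: lowest address holds the most-significant byte.
The bytes are already most-significant first: 0x9E65.
0x9E65 = 40549.

40549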